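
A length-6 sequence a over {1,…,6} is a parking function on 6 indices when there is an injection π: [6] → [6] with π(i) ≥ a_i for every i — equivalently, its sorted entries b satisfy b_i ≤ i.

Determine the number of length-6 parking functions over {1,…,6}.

16807

|PF(6,6)| = 1·7^5 = 1 · 16807 = 16807 [KW]
One tuple (4,5,6,3,1,1) → sorted (1,1,3,4,5,6): b_i ≤ i ∀i, a PF.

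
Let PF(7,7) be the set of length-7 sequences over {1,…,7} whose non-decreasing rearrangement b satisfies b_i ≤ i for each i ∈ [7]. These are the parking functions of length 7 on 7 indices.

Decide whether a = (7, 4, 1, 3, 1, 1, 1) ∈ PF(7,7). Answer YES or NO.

YES

Rearranged: b = (1, 1, 1, 1, 3, 4, 7).
  b_1=1 ≤ 1
  b_2=1 ≤ 2
  b_3=1 ≤ 3
  b_4=1 ≤ 4
  b_5=3 ≤ 5
  b_6=4 ≤ 6
  b_7=7 ≤ 7
All bounds hold ⇒ YES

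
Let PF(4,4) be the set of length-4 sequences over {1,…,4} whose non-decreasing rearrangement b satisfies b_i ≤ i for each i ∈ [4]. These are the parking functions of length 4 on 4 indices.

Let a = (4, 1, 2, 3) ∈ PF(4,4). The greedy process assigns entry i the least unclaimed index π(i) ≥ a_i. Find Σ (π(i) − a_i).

0

Σπ = 10 ({1..4} each once); Σa = 4+1+2+3 = 10; disp = 10−10 = 0.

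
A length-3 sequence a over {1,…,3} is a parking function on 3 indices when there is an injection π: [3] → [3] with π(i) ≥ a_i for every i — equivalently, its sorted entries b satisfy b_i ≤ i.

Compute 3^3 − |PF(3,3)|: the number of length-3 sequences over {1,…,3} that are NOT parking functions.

|PF(3,3)| = 1·4^2 = 1×16 = 16
Example (3,3,1) → sorted (1,3,3): b_2=3>2, not a PF.
So 27 − 16 = 11 fail.

11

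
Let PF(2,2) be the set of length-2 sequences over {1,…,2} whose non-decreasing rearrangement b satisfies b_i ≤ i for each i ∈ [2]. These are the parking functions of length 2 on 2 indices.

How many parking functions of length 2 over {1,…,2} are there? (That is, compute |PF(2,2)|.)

|PF| = (3−2)·3^(2−1) = 1 · 3 = 3 (Konheim–Weiss)
Example (1,2) → sorted (1,2): b_i ≤ i ∀i, a PF.

3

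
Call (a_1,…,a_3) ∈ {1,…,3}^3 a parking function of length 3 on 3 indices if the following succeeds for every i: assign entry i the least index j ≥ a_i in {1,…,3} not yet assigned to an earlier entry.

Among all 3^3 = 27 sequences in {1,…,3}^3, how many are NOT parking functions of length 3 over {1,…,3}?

|PF(3,3)| = (4−3)·4^(3−1) = 1×16 = 16
Check (3,2,2) → sorted (2,2,3): b_1=2>1, not a PF.
3^3 − 16 = 27 − 16 = 11

11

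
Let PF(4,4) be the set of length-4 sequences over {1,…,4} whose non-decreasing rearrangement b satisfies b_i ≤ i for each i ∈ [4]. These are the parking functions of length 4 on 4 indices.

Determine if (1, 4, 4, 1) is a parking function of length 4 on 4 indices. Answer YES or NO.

NO

Order a: b = (1, 1, 4, 4).
  b_1=1 ≤ 1
  b_2=1 ≤ 2
  b_3=4 > 3
  fails at i=3 ⇒ NO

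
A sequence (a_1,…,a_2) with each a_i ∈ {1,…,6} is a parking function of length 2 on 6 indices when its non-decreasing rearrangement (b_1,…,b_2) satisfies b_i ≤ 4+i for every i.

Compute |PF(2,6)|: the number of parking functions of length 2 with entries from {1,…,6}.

35

|PF| = (6+1−2)·(6+1)^{2−1} = 5·7 = 35 (Pollak)
One tuple (4,6) → sorted (4,6): b_i ≤ 4+i ∀i, a PF.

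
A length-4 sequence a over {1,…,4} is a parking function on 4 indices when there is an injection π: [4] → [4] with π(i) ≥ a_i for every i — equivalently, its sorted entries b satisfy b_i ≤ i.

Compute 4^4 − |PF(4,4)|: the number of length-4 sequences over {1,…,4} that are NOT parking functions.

131

|PF(4,4)| = (4+1−4)·(4+1)^{4−1} = 1×125 = 125 (Pollak)
One tuple (4,4,3,4) → sorted (3,4,4,4): b_1=3>1, not a PF.
Total 256; non-PF = 256−125 = 131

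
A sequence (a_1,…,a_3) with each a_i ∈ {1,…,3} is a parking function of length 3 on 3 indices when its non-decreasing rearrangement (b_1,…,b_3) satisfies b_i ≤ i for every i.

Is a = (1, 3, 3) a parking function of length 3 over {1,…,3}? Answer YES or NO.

NO

Rearranged: b = (1, 3, 3).
  b_1=1 ≤ 1
  b_2=3 > 2
  fails at i=2 ⇒ NO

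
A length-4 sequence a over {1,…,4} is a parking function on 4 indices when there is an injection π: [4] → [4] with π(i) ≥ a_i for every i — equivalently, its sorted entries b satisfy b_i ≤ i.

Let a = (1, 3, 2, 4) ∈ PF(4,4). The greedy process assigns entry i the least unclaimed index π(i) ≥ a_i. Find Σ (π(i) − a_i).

Σπ = 10 ({1..4} each once); Σa = 1+3+2+4 = 10; disp = 10−10 = 0.

0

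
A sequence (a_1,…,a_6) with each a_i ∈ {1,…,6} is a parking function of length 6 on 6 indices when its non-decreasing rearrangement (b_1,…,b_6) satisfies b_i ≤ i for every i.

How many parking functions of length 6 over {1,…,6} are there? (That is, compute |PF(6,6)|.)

16807

|PF| = (6+1−6)·(6+1)^{6−1} = 1×16807 = 16807
Check (2,3,1,5,5,4) → sorted (1,2,3,4,5,5): b_i ≤ i ∀i, a PF.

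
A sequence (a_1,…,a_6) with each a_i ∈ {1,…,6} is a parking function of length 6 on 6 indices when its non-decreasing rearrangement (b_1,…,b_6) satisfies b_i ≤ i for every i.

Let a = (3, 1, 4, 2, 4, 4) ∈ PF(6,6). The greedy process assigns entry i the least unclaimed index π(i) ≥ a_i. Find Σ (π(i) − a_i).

Σπ = 21 ({1..6} each once); Σa = 3+1+4+2+4+4 = 18; disp = 21−18 = 3.

3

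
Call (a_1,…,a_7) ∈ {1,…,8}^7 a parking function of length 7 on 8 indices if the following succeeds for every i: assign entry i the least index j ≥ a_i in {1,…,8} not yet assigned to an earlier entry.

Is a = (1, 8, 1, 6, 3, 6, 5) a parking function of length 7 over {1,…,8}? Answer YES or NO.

Order a: b = (1, 1, 3, 5, 6, 6, 8).
  b_1=1 ≤ 2
  b_2=1 ≤ 3
  b_3=3 ≤ 4
  b_4=5 ≤ 5
  b_5=6 ≤ 6
  b_6=6 ≤ 7
  b_7=8 ≤ 8
All bounds hold ⇒ YES

YES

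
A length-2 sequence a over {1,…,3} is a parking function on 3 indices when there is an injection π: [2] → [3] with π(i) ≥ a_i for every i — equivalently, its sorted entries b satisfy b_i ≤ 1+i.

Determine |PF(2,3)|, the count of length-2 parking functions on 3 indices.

8

|PF| = 2·4^1 = 2·4 = 8
Example (2,1) → sorted (1,2): b_i ≤ 1+i ∀i, a PF.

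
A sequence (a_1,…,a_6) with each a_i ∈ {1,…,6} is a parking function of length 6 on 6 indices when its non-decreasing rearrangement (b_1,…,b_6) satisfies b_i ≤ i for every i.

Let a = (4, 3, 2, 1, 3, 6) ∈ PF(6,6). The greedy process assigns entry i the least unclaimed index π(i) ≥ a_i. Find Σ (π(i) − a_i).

2

Σπ(i) = 1+…+6 = 21; Σa = 4+3+2+1+3+6 = 19; disp = 21−19 = 2.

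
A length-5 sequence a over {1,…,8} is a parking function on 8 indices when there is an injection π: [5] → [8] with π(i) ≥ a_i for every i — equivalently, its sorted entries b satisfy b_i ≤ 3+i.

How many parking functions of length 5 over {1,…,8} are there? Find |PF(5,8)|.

26244

#PF = (8+1−5)·(8+1)^{5−1} = 4·6561 = 26244
One tuple (1,5,6,3,5) → sorted (1,3,5,5,6): b_i ≤ 3+i ∀i, a PF.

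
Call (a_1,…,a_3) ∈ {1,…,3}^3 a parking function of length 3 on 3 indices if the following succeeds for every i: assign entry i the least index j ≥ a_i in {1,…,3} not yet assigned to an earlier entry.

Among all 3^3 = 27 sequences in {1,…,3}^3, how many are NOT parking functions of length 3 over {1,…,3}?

#PF = (3+1−3)·(3+1)^{3−1} = 1×16 = 16
Example (2,3,2) → sorted (2,2,3): b_1=2>1, not a PF.
3^3 − 16 = 27 − 16 = 11

11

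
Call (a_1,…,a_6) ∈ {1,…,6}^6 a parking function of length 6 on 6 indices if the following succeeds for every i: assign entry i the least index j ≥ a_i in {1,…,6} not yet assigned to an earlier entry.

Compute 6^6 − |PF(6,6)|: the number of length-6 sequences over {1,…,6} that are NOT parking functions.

29849

#PF = (6−6+1)·(6+1)^(6−1) = 1×16807 = 16807 (Pollak)
Check (6,2,6,2,5,4) → sorted (2,2,4,5,6,6): b_1=2>1, not a PF.
6^6 − 16807 = 46656 − 16807 = 29849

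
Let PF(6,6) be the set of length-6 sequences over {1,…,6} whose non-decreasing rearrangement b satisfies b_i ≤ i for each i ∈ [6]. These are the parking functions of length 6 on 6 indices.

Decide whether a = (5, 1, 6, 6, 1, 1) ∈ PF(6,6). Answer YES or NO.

NO

Order a: b = (1, 1, 1, 5, 6, 6).
  b_1=1 ≤ 1
  b_2=1 ≤ 2
  b_3=1 ≤ 3
  b_4=5 > 4
  fails at i=4 ⇒ NO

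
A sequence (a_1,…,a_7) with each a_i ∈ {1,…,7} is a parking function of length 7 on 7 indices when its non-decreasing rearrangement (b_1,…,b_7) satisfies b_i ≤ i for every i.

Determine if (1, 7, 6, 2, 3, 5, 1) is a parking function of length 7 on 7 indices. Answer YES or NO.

Order a: b = (1, 1, 2, 3, 5, 6, 7).
  b_1=1 ≤ 1
  b_2=1 ≤ 2
  b_3=2 ≤ 3
  b_4=3 ≤ 4
  b_5=5 ≤ 5
  b_6=6 ≤ 6
  b_7=7 ≤ 7
All bounds hold ⇒ YES

YES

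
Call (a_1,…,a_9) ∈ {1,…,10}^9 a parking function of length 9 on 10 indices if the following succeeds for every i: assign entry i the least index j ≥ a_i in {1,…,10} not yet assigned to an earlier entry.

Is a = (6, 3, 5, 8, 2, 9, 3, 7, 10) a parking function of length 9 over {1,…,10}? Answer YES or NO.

YES

Sorted: b = (2, 3, 3, 5, 6, 7, 8, 9, 10).
  b_1=2 ≤ 2
  b_2=3 ≤ 3
  b_3=3 ≤ 4
  b_4=5 ≤ 5
  b_5=6 ≤ 6
  b_6=7 ≤ 7
  b_7=8 ≤ 8
  b_8=9 ≤ 9
  b_9=10 ≤ 10
All bounds hold ⇒ YES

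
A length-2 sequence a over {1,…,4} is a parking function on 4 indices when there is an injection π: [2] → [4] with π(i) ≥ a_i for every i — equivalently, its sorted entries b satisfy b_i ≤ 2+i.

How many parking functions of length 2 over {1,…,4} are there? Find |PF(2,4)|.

15

|PF| = (4+1−2)·(4+1)^{2−1} = 3·5 = 15 [KW]
E.g. (1,3) → sorted (1,3): b_i ≤ 2+i ∀i, a PF.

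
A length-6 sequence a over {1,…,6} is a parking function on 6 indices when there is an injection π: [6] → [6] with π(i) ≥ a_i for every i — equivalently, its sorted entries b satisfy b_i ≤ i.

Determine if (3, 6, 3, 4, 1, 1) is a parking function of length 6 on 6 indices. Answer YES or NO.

YES

Order a: b = (1, 1, 3, 3, 4, 6).
  b_1=1 ≤ 1
  b_2=1 ≤ 2
  b_3=3 ≤ 3
  b_4=3 ≤ 4
  b_5=4 ≤ 5
  b_6=6 ≤ 6
All bounds hold ⇒ YES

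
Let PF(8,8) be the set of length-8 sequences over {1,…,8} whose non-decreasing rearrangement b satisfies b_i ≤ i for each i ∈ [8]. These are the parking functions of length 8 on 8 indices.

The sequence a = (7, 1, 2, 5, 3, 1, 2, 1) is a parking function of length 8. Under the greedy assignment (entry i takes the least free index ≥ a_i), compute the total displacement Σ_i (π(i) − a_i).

14

Σπ = 8·9/2 = 36 (π permutes [8]); Σa = 7+1+2+5+3+1+2+1 = 22; disp = 36−22 = 14.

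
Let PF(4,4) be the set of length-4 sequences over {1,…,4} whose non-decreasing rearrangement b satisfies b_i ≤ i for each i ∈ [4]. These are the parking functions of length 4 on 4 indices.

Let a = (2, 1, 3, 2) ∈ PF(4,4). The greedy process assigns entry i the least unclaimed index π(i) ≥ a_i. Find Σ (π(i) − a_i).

Σπ = 10 ({1..4} each once); Σa = 2+1+3+2 = 8; disp = 10−8 = 2.

2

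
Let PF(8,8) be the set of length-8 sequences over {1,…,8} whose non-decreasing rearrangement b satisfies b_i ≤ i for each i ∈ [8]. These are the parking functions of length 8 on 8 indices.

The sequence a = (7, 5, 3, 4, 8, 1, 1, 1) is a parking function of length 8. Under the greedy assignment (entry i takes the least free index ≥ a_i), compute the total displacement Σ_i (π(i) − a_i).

Σπ = 36 ({1..8} each once); Σa = 7+5+3+4+8+1+1+1 = 30; disp = 36−30 = 6.

6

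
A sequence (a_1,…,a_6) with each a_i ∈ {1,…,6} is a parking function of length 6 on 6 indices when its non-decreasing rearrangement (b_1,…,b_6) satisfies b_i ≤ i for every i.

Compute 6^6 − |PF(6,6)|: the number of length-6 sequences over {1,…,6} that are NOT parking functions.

29849

Count = (6−6+1)·(6+1)^(6−1) = 1 · 16807 = 16807
Example (4,3,4,3,6,4) → sorted (3,3,4,4,4,6): b_1=3>1, not a PF.
Total 46656; non-PF = 46656−16807 = 29849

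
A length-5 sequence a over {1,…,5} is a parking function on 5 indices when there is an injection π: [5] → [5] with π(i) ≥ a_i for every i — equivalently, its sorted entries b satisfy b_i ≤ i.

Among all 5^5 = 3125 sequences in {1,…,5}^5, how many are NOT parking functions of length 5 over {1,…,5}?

|PF| = (5+1−5)·(5+1)^{5−1} = 1 · 1296 = 1296
Check (5,5,2,1,5) → sorted (1,2,5,5,5): b_3=5>3, not a PF.
So 3125 − 1296 = 1829 fail.

1829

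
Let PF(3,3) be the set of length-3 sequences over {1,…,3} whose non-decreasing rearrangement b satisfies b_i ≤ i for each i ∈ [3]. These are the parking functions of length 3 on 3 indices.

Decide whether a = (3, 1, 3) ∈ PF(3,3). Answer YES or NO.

Order a: b = (1, 3, 3).
  b_1=1 ≤ 1
  b_2=3 > 2
  fails at i=2 ⇒ NO

NO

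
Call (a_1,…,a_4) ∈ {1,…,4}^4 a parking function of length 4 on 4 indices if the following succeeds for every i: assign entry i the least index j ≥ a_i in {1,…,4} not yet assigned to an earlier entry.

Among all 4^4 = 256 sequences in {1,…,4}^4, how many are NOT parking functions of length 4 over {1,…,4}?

131

Count = (4−4+1)·(4+1)^(4−1) = 1×125 = 125 [KW]
Example (3,4,4,1) → sorted (1,3,4,4): b_2=3>2, not a PF.
4^4 − 125 = 256 − 125 = 131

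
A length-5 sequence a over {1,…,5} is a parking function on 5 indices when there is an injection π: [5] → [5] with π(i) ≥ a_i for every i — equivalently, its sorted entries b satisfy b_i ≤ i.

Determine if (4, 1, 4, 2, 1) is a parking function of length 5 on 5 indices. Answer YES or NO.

YES

Rearranged: b = (1, 1, 2, 4, 4).
  b_1=1 ≤ 1
  b_2=1 ≤ 2
  b_3=2 ≤ 3
  b_4=4 ≤ 4
  b_5=4 ≤ 5
All bounds hold ⇒ YES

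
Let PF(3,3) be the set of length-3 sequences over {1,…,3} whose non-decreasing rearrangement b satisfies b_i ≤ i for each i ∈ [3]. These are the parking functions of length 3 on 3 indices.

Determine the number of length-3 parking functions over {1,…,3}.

16

#PF = (3+1−3)·(3+1)^{3−1} = 1·16 = 16 (Pollak)
E.g. (3,2,1) → sorted (1,2,3): b_i ≤ i ∀i, a PF.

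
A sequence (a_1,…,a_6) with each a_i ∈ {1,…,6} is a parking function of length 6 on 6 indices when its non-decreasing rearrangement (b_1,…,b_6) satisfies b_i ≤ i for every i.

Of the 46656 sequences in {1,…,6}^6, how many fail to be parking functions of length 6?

29849

Count = (6+1−6)·(6+1)^{6−1} = 1·16807 = 16807 (Konheim–Weiss)
Check (5,6,6,3,6,3) → sorted (3,3,5,6,6,6): b_1=3>1, not a PF.
So 46656 − 16807 = 29849 fail.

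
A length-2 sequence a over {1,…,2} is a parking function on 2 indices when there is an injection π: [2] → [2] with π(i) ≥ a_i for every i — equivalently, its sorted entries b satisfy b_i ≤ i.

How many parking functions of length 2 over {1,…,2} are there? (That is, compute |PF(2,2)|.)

|PF(2,2)| = 1·3^1 = 1·3 = 3 (Konheim–Weiss)
E.g. (1,1) → sorted (1,1): b_i ≤ i ∀i, a PF.

3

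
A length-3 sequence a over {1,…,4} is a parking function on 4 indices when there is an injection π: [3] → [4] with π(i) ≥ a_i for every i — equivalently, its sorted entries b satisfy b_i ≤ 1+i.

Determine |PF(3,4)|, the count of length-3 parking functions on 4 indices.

#PF = (5−3)·5^(3−1) = 2×25 = 50 (Pollak)
One tuple (2,2,4) → sorted (2,2,4): b_i ≤ 1+i ∀i, a PF.

50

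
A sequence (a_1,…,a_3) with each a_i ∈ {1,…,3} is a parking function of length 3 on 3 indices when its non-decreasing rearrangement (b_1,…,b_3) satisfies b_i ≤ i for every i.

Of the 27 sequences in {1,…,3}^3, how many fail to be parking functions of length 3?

11

Count = 1·4^2 = 1×16 = 16 (Pollak)
One tuple (3,3,2) → sorted (2,3,3): b_1=2>1, not a PF.
3^3 − 16 = 27 − 16 = 11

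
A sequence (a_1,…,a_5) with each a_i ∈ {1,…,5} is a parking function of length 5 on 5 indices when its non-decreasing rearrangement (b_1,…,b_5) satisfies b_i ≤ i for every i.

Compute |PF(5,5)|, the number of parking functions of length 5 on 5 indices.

Count = (6−5)·6^(5−1) = 1 · 1296 = 1296 (Konheim–Weiss)
Check (2,4,3,2,1) → sorted (1,2,2,3,4): b_i ≤ i ∀i, a PF.

1296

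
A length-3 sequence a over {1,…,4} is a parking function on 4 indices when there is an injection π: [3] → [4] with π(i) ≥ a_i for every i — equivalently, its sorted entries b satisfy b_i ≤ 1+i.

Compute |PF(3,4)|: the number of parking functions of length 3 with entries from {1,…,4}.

50

Count = (5−3)·5^(3−1) = 2·25 = 50 [KW]
Example (4,3,2) → sorted (2,3,4): b_i ≤ 1+i ∀i, a PF.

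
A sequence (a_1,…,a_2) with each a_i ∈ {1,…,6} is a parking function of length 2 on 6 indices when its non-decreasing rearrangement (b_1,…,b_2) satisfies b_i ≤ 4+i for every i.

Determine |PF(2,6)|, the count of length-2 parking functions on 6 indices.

Count = 5·7^1 = 5·7 = 35 (Pollak)
E.g. (4,2) → sorted (2,4): b_i ≤ 4+i ∀i, a PF.

35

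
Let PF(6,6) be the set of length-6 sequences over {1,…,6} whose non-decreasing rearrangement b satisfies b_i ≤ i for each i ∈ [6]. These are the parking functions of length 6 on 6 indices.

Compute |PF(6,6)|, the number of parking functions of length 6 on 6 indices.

16807

#PF = (7−6)·7^(6−1) = 1·16807 = 16807 (Pollak)
Example (4,2,3,1,3,5) → sorted (1,2,3,3,4,5): b_i ≤ i ∀i, a PF.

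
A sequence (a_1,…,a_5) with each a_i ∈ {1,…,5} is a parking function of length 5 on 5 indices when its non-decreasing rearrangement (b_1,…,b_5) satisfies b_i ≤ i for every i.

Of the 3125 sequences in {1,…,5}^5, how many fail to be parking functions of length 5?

1829

|PF| = (6−5)·6^(5−1) = 1·1296 = 1296 (Konheim–Weiss)
Example (3,5,4,5,4) → sorted (3,4,4,5,5): b_1=3>1, not a PF.
5^5 − 1296 = 3125 − 1296 = 1829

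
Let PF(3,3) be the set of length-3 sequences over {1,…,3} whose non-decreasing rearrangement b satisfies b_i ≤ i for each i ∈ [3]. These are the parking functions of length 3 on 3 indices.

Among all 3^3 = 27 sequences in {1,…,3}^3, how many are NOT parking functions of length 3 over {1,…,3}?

11

Count = (3+1−3)·(3+1)^{3−1} = 1 · 16 = 16 [KW]
Example (3,2,3) → sorted (2,3,3): b_1=2>1, not a PF.
Total 27; non-PF = 27−16 = 11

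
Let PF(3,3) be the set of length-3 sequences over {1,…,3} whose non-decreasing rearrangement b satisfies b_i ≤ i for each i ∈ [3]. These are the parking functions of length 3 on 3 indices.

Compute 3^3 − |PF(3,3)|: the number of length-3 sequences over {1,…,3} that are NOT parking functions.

11

|PF(3,3)| = (3+1−3)·(3+1)^{3−1} = 1×16 = 16 (Pollak)
One tuple (3,3,2) → sorted (2,3,3): b_1=2>1, not a PF.
So 27 − 16 = 11 fail.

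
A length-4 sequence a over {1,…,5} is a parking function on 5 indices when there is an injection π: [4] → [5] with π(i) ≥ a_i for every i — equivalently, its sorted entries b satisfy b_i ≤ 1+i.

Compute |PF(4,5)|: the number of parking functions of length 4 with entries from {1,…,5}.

#PF = (5+1−4)·(5+1)^{4−1} = 2 · 216 = 432 (Konheim–Weiss)
Check (2,2,1,3) → sorted (1,2,2,3): b_i ≤ 1+i ∀i, a PF.

432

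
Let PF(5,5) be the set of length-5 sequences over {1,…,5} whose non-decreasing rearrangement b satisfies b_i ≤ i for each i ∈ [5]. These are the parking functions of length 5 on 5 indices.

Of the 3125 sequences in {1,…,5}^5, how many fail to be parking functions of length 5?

|PF(5,5)| = (5+1−5)·(5+1)^{5−1} = 1 · 1296 = 1296 [KW]
E.g. (5,3,4,4,2) → sorted (2,3,4,4,5): b_1=2>1, not a PF.
Total 3125; non-PF = 3125−1296 = 1829

1829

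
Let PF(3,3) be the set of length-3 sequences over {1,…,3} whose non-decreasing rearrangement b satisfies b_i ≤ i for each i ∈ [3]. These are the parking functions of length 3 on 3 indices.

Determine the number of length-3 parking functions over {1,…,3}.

|PF(3,3)| = (3−3+1)·(3+1)^(3−1) = 1 · 16 = 16 [KW]
Example (2,3,1) → sorted (1,2,3): b_i ≤ i ∀i, a PF.

16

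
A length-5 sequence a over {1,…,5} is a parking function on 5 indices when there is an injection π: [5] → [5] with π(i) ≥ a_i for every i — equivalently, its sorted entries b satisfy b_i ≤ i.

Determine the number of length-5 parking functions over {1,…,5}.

1296

|PF(5,5)| = (6−5)·6^(5−1) = 1 · 1296 = 1296 (Pollak)
E.g. (4,3,2,2,1) → sorted (1,2,2,3,4): b_i ≤ i ∀i, a PF.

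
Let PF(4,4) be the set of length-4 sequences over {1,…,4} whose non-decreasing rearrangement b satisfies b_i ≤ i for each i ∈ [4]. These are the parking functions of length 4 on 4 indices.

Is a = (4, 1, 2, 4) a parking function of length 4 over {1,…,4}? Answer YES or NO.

NO

Rearranged: b = (1, 2, 4, 4).
  b_1=1 ≤ 1
  b_2=2 ≤ 2
  b_3=4 > 3
  fails at i=3 ⇒ NO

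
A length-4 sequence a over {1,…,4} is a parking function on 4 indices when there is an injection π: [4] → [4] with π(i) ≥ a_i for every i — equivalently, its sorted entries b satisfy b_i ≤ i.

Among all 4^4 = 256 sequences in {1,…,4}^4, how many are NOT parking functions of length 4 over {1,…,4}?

131

|PF(4,4)| = (5−4)·5^(4−1) = 1 · 125 = 125 [KW]
Check (4,1,4,4) → sorted (1,4,4,4): b_2=4>2, not a PF.
Total 256; non-PF = 256−125 = 131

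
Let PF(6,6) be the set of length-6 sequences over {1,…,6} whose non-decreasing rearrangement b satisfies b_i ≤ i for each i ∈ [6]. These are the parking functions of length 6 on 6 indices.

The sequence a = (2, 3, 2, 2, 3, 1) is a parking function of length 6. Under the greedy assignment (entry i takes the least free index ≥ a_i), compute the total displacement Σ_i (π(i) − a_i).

Σπ = 21 ({1..6} each once); Σa = 2+3+2+2+3+1 = 13; disp = 21−13 = 8.

8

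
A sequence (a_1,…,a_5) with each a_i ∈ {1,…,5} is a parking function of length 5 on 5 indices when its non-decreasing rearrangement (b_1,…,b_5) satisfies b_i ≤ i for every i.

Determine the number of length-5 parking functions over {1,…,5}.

|PF(5,5)| = (6−5)·6^(5−1) = 1 · 1296 = 1296
Check (3,3,4,1,1) → sorted (1,1,3,3,4): b_i ≤ i ∀i, a PF.

1296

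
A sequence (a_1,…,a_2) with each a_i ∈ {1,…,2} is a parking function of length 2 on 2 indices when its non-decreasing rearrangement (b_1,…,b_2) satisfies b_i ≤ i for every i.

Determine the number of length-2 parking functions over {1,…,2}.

3

|PF(2,2)| = 1·3^1 = 1×3 = 3 (Konheim–Weiss)
E.g. (2,1) → sorted (1,2): b_i ≤ i ∀i, a PF.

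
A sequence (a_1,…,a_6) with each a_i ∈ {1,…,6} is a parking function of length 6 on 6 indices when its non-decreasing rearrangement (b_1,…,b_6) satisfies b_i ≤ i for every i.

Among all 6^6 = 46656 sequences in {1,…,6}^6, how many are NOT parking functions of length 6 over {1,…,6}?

#PF = 1·7^5 = 1·16807 = 16807
E.g. (6,6,4,2,5,6) → sorted (2,4,5,6,6,6): b_1=2>1, not a PF.
So 46656 − 16807 = 29849 fail.

29849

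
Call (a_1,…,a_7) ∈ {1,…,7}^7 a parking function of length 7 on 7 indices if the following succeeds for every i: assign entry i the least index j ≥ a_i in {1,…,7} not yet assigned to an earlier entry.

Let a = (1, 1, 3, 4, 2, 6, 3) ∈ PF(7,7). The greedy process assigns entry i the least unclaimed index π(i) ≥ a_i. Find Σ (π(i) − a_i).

Σπ(i) = 1+…+7 = 28; Σa = 1+1+3+4+2+6+3 = 20; disp = 28−20 = 8.

8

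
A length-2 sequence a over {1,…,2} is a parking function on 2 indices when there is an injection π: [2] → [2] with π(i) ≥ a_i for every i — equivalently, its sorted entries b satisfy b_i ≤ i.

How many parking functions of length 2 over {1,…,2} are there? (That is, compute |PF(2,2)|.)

3

|PF| = (2−2+1)·(2+1)^(2−1) = 1×3 = 3 [KW]
One tuple (1,1) → sorted (1,1): b_i ≤ i ∀i, a PF.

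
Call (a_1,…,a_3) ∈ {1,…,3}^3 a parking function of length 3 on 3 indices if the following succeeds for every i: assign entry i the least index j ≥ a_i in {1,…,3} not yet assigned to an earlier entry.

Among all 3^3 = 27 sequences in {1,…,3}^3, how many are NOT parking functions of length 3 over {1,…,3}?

#PF = (4−3)·4^(3−1) = 1·16 = 16
Example (2,2,3) → sorted (2,2,3): b_1=2>1, not a PF.
So 27 − 16 = 11 fail.

11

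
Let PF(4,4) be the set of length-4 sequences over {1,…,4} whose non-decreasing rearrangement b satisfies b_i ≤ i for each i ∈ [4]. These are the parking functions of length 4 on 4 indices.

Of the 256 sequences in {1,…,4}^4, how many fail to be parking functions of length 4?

#PF = (4−4+1)·(4+1)^(4−1) = 1·125 = 125
Check (4,2,3,4) → sorted (2,3,4,4): b_1=2>1, not a PF.
So 256 − 125 = 131 fail.

131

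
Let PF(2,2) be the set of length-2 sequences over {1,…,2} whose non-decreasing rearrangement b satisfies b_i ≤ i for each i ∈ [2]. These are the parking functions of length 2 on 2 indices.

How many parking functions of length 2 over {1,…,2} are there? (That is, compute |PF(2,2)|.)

#PF = 1·3^1 = 1×3 = 3
Example (2,1) → sorted (1,2): b_i ≤ i ∀i, a PF.

3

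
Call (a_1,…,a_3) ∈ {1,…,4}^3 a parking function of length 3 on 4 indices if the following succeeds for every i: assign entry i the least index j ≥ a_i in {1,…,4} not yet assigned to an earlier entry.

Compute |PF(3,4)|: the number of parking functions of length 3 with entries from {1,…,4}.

50

Count = (4−3+1)·(4+1)^(3−1) = 2·25 = 50
Example (4,3,2) → sorted (2,3,4): b_i ≤ 1+i ∀i, a PF.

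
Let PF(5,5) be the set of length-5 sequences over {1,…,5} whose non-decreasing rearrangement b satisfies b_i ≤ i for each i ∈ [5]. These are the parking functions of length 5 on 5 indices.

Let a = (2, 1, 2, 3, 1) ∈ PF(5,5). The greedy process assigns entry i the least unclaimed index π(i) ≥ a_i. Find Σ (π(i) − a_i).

Σπ(i) = 1+…+5 = 15; Σa = 2+1+2+3+1 = 9; disp = 15−9 = 6.

6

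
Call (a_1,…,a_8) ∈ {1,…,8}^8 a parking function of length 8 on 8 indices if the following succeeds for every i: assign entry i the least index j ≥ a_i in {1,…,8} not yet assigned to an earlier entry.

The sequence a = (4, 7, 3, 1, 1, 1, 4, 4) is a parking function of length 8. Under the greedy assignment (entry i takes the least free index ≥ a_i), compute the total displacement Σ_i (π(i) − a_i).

11

Σπ = 8·9/2 = 36 (π permutes [8]); Σa = 4+7+3+1+1+1+4+4 = 25; disp = 36−25 = 11.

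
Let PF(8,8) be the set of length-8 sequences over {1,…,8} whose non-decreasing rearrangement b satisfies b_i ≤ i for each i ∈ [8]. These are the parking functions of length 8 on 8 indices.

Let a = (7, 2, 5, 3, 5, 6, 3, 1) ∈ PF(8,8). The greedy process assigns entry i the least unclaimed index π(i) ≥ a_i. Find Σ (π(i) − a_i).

4

Σπ = 8·9/2 = 36 (π permutes [8]); Σa = 7+2+5+3+5+6+3+1 = 32; disp = 36−32 = 4.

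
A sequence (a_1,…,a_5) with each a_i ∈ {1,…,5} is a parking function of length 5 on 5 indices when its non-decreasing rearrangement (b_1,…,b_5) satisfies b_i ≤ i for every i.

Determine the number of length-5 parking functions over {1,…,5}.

|PF(5,5)| = 1·6^4 = 1·1296 = 1296 (Pollak)
Check (1,3,5,4,2) → sorted (1,2,3,4,5): b_i ≤ i ∀i, a PF.

1296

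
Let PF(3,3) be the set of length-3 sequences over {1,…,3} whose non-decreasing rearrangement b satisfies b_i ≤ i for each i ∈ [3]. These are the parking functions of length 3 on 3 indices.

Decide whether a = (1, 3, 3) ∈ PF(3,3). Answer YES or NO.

NO

Sorted: b = (1, 3, 3).
  b_1=1 ≤ 1
  b_2=3 > 2
  fails at i=2 ⇒ NO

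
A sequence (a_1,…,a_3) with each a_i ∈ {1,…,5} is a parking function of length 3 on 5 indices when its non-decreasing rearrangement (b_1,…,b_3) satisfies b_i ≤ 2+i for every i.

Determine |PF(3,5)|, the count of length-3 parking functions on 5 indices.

|PF| = (6−3)·6^(3−1) = 3 · 36 = 108 (Konheim–Weiss)
One tuple (1,4,3) → sorted (1,3,4): b_i ≤ 2+i ∀i, a PF.

108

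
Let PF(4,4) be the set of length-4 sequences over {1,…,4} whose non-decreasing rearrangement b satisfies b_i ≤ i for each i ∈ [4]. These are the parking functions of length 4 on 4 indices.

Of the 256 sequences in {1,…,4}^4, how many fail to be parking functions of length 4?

|PF| = 1·5^3 = 1 · 125 = 125 [KW]
E.g. (3,4,4,4) → sorted (3,4,4,4): b_1=3>1, not a PF.
Total 256; non-PF = 256−125 = 131

131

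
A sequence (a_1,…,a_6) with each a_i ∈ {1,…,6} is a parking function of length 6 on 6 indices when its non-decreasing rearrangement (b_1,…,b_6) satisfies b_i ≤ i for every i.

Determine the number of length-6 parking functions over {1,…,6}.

16807

|PF| = (6−6+1)·(6+1)^(6−1) = 1×16807 = 16807
Example (3,3,2,4,6,1) → sorted (1,2,3,3,4,6): b_i ≤ i ∀i, a PF.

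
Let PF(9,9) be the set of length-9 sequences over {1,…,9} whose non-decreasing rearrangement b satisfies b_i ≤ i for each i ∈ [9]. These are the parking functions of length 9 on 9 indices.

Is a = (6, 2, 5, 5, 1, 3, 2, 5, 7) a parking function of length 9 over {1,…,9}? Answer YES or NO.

YES

Order a: b = (1, 2, 2, 3, 5, 5, 5, 6, 7).
  b_1=1 ≤ 1
  b_2=2 ≤ 2
  b_3=2 ≤ 3
  b_4=3 ≤ 4
  b_5=5 ≤ 5
  b_6=5 ≤ 6
  b_7=5 ≤ 7
  b_8=6 ≤ 8
  b_9=7 ≤ 9
All bounds hold ⇒ YES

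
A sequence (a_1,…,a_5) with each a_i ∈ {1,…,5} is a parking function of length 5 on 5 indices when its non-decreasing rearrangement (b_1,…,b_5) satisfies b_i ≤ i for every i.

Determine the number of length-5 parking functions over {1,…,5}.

#PF = (5+1−5)·(5+1)^{5−1} = 1·1296 = 1296 [KW]
Example (4,1,1,2,1) → sorted (1,1,1,2,4): b_i ≤ i ∀i, a PF.

1296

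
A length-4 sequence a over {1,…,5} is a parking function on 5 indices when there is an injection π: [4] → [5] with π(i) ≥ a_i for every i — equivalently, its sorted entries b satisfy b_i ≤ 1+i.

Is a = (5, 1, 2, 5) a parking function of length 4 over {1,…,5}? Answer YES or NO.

NO

Order a: b = (1, 2, 5, 5).
  b_1=1 ≤ 2
  b_2=2 ≤ 3
  b_3=5 > 4
  fails at i=3 ⇒ NO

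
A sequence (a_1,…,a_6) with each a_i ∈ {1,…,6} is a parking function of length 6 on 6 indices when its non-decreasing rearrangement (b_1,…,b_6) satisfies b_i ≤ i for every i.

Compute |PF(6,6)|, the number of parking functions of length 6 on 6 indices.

16807

Count = (7−6)·7^(6−1) = 1×16807 = 16807 (Pollak)
Check (4,3,2,2,2,1) → sorted (1,2,2,2,3,4): b_i ≤ i ∀i, a PF.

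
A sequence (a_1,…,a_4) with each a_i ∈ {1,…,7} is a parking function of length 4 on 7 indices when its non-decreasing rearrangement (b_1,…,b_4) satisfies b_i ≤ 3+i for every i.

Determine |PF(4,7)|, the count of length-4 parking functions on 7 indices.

|PF| = 4·8^3 = 4 · 512 = 2048 (Pollak)
E.g. (2,2,3,2) → sorted (2,2,2,3): b_i ≤ 3+i ∀i, a PF.

2048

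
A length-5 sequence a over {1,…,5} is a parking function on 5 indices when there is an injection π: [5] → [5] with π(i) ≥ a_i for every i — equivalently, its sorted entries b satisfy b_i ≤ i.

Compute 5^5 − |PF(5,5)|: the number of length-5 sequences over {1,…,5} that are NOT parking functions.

1829

#PF = 1·6^4 = 1·1296 = 1296 (Pollak)
Example (3,4,5,3,4) → sorted (3,3,4,4,5): b_1=3>1, not a PF.
5^5 − 1296 = 3125 − 1296 = 1829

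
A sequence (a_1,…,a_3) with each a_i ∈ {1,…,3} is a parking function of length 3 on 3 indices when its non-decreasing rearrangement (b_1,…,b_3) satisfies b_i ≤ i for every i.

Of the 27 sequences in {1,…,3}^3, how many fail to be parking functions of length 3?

11

|PF| = 1·4^2 = 1×16 = 16 [KW]
Check (3,3,3) → sorted (3,3,3): b_1=3>1, not a PF.
Total 27; non-PF = 27−16 = 11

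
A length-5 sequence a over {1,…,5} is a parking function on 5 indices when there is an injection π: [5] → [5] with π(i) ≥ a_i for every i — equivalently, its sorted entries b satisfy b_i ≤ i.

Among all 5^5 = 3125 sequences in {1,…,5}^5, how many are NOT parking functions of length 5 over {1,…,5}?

|PF(5,5)| = (5−5+1)·(5+1)^(5−1) = 1×1296 = 1296
Example (5,5,5,5,4) → sorted (4,5,5,5,5): b_1=4>1, not a PF.
5^5 − 1296 = 3125 − 1296 = 1829

1829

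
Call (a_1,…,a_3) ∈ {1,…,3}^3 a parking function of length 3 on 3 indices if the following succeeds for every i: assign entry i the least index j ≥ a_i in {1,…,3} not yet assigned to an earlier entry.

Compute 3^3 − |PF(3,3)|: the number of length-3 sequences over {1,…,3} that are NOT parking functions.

11

#PF = (4−3)·4^(3−1) = 1×16 = 16
Check (2,3,2) → sorted (2,2,3): b_1=2>1, not a PF.
3^3 − 16 = 27 − 16 = 11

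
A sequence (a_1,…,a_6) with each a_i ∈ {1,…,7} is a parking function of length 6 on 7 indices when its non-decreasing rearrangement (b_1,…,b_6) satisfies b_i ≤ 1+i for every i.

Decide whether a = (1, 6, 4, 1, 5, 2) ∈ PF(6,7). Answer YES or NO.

YES

Sorted: b = (1, 1, 2, 4, 5, 6).
  b_1=1 ≤ 2
  b_2=1 ≤ 3
  b_3=2 ≤ 4
  b_4=4 ≤ 5
  b_5=5 ≤ 6
  b_6=6 ≤ 7
All bounds hold ⇒ YES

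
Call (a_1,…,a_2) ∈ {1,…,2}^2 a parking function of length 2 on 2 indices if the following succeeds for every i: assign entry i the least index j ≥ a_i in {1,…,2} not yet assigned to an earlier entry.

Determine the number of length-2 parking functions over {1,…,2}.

3

|PF| = (2+1−2)·(2+1)^{2−1} = 1×3 = 3 (Pollak)
Example (2,1) → sorted (1,2): b_i ≤ i ∀i, a PF.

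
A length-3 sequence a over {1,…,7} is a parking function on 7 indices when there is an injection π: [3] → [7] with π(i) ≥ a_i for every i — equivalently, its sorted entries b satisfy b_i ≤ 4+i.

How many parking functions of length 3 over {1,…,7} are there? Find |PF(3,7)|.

320

|PF(3,7)| = (7+1−3)·(7+1)^{3−1} = 5×64 = 320 (Konheim–Weiss)
Check (5,6,2) → sorted (2,5,6): b_i ≤ 4+i ∀i, a PF.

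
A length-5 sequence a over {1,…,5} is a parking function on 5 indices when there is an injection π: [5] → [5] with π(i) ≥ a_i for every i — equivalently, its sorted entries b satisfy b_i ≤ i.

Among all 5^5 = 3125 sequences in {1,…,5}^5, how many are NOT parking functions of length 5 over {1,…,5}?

1829

#PF = (5−5+1)·(5+1)^(5−1) = 1 · 1296 = 1296
Check (5,5,2,3,3) → sorted (2,3,3,5,5): b_1=2>1, not a PF.
Total 3125; non-PF = 3125−1296 = 1829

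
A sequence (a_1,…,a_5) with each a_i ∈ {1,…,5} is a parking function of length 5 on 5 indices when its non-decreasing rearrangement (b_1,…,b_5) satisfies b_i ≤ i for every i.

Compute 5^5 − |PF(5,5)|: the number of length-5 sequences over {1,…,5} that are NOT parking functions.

1829

Count = (6−5)·6^(5−1) = 1·1296 = 1296 (Pollak)
Example (5,5,4,4,5) → sorted (4,4,5,5,5): b_1=4>1, not a PF.
So 3125 − 1296 = 1829 fail.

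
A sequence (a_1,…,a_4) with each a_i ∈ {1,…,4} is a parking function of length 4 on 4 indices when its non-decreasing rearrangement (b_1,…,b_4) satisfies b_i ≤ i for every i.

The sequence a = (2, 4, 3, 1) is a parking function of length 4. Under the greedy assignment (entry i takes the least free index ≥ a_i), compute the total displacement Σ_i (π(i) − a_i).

Σπ(i) = 1+…+4 = 10; Σa = 2+4+3+1 = 10; disp = 10−10 = 0.

0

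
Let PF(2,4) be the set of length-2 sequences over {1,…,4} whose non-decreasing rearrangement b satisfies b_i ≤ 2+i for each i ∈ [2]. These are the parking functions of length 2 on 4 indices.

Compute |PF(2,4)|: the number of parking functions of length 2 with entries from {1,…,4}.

15

Count = (5−2)·5^(2−1) = 3×5 = 15 (Konheim–Weiss)
One tuple (3,2) → sorted (2,3): b_i ≤ 2+i ∀i, a PF.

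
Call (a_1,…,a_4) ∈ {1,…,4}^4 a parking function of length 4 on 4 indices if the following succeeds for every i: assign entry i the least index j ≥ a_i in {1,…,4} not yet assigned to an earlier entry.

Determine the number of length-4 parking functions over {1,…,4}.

#PF = (4−4+1)·(4+1)^(4−1) = 1×125 = 125 [KW]
Check (2,4,1,2) → sorted (1,2,2,4): b_i ≤ i ∀i, a PF.

125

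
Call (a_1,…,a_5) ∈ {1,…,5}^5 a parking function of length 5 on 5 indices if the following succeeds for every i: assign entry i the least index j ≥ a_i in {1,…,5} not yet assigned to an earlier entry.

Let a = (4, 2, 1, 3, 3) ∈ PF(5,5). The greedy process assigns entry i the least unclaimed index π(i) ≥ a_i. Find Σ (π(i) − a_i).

2

Σπ = 15 ({1..5} each once); Σa = 4+2+1+3+3 = 13; disp = 15−13 = 2.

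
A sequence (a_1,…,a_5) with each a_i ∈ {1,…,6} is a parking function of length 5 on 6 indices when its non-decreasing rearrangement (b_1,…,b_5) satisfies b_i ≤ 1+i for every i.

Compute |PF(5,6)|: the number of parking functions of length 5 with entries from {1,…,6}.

#PF = (6−5+1)·(6+1)^(5−1) = 2·2401 = 4802 (Pollak)
E.g. (1,6,2,3,2) → sorted (1,2,2,3,6): b_i ≤ 1+i ∀i, a PF.

4802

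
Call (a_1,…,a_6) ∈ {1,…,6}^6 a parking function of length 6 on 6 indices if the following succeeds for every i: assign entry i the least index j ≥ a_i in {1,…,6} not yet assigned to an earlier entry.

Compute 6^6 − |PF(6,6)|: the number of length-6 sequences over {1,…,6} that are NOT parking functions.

29849

|PF| = 1·7^5 = 1 · 16807 = 16807 (Pollak)
Check (5,5,2,1,6,4) → sorted (1,2,4,5,5,6): b_3=4>3, not a PF.
Total 46656; non-PF = 46656−16807 = 29849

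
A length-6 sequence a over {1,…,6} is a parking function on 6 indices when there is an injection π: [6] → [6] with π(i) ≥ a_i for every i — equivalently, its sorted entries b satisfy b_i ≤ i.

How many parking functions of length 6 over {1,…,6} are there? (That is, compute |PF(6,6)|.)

Count = (6+1−6)·(6+1)^{6−1} = 1 · 16807 = 16807 [KW]
Check (1,2,1,3,5,2) → sorted (1,1,2,2,3,5): b_i ≤ i ∀i, a PF.

16807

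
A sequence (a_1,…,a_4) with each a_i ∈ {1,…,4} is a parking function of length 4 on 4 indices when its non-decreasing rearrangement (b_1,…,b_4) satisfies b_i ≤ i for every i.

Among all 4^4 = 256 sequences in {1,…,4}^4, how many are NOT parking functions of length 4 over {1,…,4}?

131

|PF(4,4)| = (5−4)·5^(4−1) = 1 · 125 = 125 (Konheim–Weiss)
One tuple (2,3,2,4) → sorted (2,2,3,4): b_1=2>1, not a PF.
Total 256; non-PF = 256−125 = 131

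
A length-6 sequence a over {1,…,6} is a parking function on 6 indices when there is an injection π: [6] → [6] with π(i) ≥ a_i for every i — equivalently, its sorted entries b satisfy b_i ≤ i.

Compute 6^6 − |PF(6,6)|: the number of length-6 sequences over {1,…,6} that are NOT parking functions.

#PF = (7−6)·7^(6−1) = 1 · 16807 = 16807 (Konheim–Weiss)
Example (5,6,6,6,5,6) → sorted (5,5,6,6,6,6): b_1=5>1, not a PF.
6^6 − 16807 = 46656 − 16807 = 29849

29849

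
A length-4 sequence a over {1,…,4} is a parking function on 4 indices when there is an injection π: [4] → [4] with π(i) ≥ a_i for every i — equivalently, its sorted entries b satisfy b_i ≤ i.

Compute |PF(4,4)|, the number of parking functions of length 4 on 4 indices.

|PF(4,4)| = (5−4)·5^(4−1) = 1 · 125 = 125 (Pollak)
Check (4,2,2,1) → sorted (1,2,2,4): b_i ≤ i ∀i, a PF.

125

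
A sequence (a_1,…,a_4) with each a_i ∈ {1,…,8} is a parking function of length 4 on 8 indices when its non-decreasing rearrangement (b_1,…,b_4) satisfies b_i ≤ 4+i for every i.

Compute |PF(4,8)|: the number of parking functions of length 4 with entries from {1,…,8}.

Count = (8−4+1)·(8+1)^(4−1) = 5 · 729 = 3645 (Konheim–Weiss)
One tuple (3,5,6,6) → sorted (3,5,6,6): b_i ≤ 4+i ∀i, a PF.

3645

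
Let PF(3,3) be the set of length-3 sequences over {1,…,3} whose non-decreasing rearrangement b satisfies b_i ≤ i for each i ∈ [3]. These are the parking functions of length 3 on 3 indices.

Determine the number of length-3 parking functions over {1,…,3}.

16

#PF = (4−3)·4^(3−1) = 1 · 16 = 16 (Konheim–Weiss)
Check (1,3,2) → sorted (1,2,3): b_i ≤ i ∀i, a PF.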